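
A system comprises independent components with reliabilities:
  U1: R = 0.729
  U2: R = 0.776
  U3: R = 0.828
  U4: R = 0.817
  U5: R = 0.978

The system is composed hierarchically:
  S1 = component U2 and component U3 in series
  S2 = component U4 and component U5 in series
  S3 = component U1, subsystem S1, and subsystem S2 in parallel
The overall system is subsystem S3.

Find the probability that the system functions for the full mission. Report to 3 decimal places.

Series (U2 and U3): 0.77600 × 0.82800 = 0.64253
Series (U4 and U5): 0.81700 × 0.97800 = 0.79903
Parallel (U1, [0.64253], and [0.79903]): 1 − (1 − 0.72900)(1 − 0.64253)(1 − 0.79903) = 0.981

0.981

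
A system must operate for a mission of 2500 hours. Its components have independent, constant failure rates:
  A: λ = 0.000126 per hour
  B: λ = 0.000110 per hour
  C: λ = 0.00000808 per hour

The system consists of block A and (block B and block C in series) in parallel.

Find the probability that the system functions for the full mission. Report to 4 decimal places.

0.9309

R(A) = exp(−0.000126 × 2500) = 0.729789
R(B) = exp(−0.000110 × 2500) = 0.759572
R(C) = exp(−0.00000808 × 2500) = 0.980003
Series (B and C): 0.759572 × 0.980003 = 0.744383
Parallel (A and [0.744383]): 1 − (1 − 0.729789)(1 − 0.744383) = 0.9309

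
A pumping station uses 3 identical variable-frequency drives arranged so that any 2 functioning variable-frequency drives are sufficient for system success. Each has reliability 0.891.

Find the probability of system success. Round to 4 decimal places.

R = Σ_{i=2}^{3} C(3,i) p^i (1−p)^{3−i} with p = 0.891
C(3,2)·0.891^2·0.109^1 = 0.259599
C(3,3)·0.891^3·0.109^0 = 0.707348
Sum = 0.9669

0.9669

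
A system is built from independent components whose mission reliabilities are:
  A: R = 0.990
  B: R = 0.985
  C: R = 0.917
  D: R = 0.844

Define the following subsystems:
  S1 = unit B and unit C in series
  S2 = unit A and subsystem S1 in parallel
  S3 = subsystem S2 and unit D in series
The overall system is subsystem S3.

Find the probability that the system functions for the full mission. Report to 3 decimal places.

Series (B and C): 0.98500 × 0.91700 = 0.90325
Parallel (A and [0.90325]): 1 − (1 − 0.99000)(1 − 0.90325) = 0.99903
Series ([0.99903] and D): 0.99903 × 0.84400 = 0.843

0.843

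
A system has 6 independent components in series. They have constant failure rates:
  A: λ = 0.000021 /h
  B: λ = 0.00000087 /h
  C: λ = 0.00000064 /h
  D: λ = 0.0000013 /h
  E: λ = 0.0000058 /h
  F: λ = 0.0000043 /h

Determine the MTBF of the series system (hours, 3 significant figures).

Series of exponential components: λ_sys = Σ λ_i
λ_sys = 0.000021 + 0.00000087 + 0.00000064 + 0.0000013 + 0.0000058 + 0.0000043 = 3.3910e-05 /h
MTBF = 1 / λ_sys = 29500 h

29500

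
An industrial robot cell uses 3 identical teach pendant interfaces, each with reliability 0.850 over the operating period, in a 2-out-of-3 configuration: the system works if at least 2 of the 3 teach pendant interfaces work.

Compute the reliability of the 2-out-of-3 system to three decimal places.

0.939

R = Σ_{i=2}^{3} C(3,i) p^i (1−p)^{3−i} with p = 0.850
C(3,2)·0.850^2·0.150^1 = 0.32513
C(3,3)·0.850^3·0.150^0 = 0.61413
Sum = 0.939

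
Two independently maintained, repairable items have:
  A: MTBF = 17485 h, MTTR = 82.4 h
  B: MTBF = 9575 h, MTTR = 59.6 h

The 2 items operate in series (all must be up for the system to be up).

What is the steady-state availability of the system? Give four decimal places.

A(A) = MTBF/(MTBF+MTTR) = 17485/(17485+82.4) = 0.995309
A(B) = MTBF/(MTBF+MTTR) = 9575/(9575+59.6) = 0.993814
Series availability: 0.995309 × 0.993814 = 0.9892

0.9892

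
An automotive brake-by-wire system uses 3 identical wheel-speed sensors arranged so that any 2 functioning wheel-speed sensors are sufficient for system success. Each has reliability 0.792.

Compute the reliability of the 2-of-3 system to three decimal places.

R = Σ_{i=2}^{3} C(3,i) p^i (1−p)^{3−i} with p = 0.792
C(3,2)·0.792^2·0.208^1 = 0.39141
C(3,3)·0.792^3·0.208^0 = 0.49679
Sum = 0.888

0.888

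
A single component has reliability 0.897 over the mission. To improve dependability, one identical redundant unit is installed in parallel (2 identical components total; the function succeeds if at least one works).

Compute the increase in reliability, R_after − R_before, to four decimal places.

0.0924

R_before = 0.897
R_after = 1 − (1 − 0.897)^2 = 0.9894
ΔR = 0.9894 − 0.897 = 0.0924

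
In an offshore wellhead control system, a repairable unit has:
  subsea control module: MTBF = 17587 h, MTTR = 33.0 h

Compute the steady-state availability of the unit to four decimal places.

A(subsea control module) = MTBF/(MTBF+MTTR) = 17587/(17587+33.0) = 0.9981

0.9981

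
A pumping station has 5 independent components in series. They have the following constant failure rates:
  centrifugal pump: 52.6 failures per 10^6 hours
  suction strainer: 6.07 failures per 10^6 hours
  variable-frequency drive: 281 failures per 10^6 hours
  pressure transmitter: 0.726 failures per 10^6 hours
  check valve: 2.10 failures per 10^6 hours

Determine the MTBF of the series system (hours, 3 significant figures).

Series of exponential components: λ_sys = Σ λ_i
λ_sys = 0.0000526 + 0.00000607 + 0.000281 + 0.000000726 + 0.00000210 = 3.4250e-04 /h
MTBF = 1 / λ_sys = 2920 h

2920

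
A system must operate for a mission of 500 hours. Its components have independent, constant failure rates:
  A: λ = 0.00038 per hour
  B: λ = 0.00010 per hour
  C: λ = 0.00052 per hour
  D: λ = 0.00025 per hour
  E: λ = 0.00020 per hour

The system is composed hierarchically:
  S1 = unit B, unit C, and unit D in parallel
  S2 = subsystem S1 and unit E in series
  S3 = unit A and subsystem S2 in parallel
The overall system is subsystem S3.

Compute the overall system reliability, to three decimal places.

0.983

R(A) = exp(−0.00038 × 500) = 0.82696
R(B) = exp(−0.00010 × 500) = 0.95123
R(C) = exp(−0.00052 × 500) = 0.77105
R(D) = exp(−0.00025 × 500) = 0.88250
R(E) = exp(−0.00020 × 500) = 0.90484
Parallel (B, C, and D): 1 − (1 − 0.95123)(1 − 0.77105)(1 − 0.88250) = 0.99869
Series ([0.99869] and E): 0.99869 × 0.90484 = 0.90365
Parallel (A and [0.90365]): 1 − (1 − 0.82696)(1 − 0.90365) = 0.983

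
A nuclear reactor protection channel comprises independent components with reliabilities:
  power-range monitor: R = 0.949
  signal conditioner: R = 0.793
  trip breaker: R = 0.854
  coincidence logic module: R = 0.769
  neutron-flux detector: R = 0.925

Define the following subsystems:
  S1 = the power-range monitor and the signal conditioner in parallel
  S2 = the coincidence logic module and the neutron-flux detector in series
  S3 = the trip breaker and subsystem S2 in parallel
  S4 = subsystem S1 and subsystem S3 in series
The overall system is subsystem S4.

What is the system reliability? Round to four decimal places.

0.9477

Parallel (power-range monitor and signal conditioner): 1 − (1 − 0.949000)(1 − 0.793000) = 0.989443
Series (coincidence logic module and neutron-flux detector): 0.769000 × 0.925000 = 0.711325
Parallel (trip breaker and [0.711325]): 1 − (1 − 0.854000)(1 − 0.711325) = 0.957853
Series ([0.989443] and [0.957853]): 0.989443 × 0.957853 = 0.9477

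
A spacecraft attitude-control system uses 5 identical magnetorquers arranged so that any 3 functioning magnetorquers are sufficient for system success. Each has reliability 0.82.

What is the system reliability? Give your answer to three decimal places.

0.956

R = Σ_{i=3}^{5} C(5,i) p^i (1−p)^{5−i} with p = 0.82
C(5,3)·0.82^3·0.18^2 = 0.17864
C(5,4)·0.82^4·0.18^1 = 0.40691
C(5,5)·0.82^5·0.18^0 = 0.37074
Sum = 0.956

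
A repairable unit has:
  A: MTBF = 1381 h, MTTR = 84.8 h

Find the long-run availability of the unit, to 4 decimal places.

A(A) = MTBF/(MTBF+MTTR) = 1381/(1381+84.8) = 0.9421

0.9421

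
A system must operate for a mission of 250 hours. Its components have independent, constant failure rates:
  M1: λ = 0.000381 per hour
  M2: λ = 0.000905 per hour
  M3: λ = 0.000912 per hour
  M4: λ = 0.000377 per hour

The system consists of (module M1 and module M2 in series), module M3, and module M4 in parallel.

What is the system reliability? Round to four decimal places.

R(M1) = exp(−0.000381 × 250) = 0.909146
R(M2) = exp(−0.000905 × 250) = 0.797519
R(M3) = exp(−0.000912 × 250) = 0.796124
R(M4) = exp(−0.000377 × 250) = 0.910055
Series (M1 and M2): 0.909146 × 0.797519 = 0.725061
Parallel ([0.725061], M3, and M4): 1 − (1 − 0.725061)(1 − 0.796124)(1 − 0.910055) = 0.9950

0.9950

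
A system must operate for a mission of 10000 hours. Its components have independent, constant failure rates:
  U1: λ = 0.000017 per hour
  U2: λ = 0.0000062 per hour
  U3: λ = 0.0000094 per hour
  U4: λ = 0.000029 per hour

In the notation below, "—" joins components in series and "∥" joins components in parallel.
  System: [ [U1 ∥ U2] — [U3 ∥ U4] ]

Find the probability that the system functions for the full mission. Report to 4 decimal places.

0.9682

R(U1) = exp(−0.000017 × 10000) = 0.843665
R(U2) = exp(−0.0000062 × 10000) = 0.939883
R(U3) = exp(−0.0000094 × 10000) = 0.910283
R(U4) = exp(−0.000029 × 10000) = 0.748264
Parallel (U1 and U2): 1 − (1 − 0.843665)(1 − 0.939883) = 0.990602
Parallel (U3 and U4): 1 − (1 − 0.910283)(1 − 0.748264) = 0.977415
Series ([0.990602] and [0.977415]): 0.990602 × 0.977415 = 0.9682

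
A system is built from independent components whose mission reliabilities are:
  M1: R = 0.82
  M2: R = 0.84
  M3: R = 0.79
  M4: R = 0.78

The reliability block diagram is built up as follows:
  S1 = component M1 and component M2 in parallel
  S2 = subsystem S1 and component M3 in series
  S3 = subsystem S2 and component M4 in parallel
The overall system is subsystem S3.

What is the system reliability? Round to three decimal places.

Parallel (M1 and M2): 1 − (1 − 0.82000)(1 − 0.84000) = 0.97120
Series ([0.97120] and M3): 0.97120 × 0.79000 = 0.76725
Parallel ([0.76725] and M4): 1 − (1 − 0.76725)(1 − 0.78000) = 0.949

0.949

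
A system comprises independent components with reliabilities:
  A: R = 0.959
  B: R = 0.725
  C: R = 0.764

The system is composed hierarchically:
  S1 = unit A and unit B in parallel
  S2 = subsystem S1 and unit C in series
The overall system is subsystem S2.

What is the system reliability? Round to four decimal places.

0.7554

Parallel (A and B): 1 − (1 − 0.959000)(1 − 0.725000) = 0.988725
Series ([0.988725] and C): 0.988725 × 0.764000 = 0.7554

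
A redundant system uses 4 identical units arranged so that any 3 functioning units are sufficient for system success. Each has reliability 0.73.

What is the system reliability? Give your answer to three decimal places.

R = Σ_{i=3}^{4} C(4,i) p^i (1−p)^{4−i} with p = 0.73
C(4,3)·0.73^3·0.27^1 = 0.42014
C(4,4)·0.73^4·0.27^0 = 0.28398
Sum = 0.704

0.704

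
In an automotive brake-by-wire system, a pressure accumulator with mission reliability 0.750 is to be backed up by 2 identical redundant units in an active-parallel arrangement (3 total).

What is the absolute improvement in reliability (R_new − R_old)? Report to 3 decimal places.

R_before = 0.750
R_after = 1 − (1 − 0.750)^3 = 0.984
ΔR = 0.984 − 0.750 = 0.234

0.234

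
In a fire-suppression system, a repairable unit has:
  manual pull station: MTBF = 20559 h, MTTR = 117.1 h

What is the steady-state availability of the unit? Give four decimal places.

0.9943

A(manual pull station) = MTBF/(MTBF+MTTR) = 20559/(20559+117.1) = 0.9943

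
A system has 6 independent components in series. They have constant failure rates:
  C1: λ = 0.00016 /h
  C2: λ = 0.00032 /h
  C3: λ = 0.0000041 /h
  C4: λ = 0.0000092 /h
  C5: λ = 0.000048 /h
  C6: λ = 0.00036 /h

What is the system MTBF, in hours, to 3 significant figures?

Series of exponential components: λ_sys = Σ λ_i
λ_sys = 0.00016 + 0.00032 + 0.0000041 + 0.0000092 + 0.000048 + 0.00036 = 9.0130e-04 /h
MTBF = 1 / λ_sys = 1110 h

1110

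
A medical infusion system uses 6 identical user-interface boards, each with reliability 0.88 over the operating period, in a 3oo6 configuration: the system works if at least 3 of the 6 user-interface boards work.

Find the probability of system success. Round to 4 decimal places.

R = Σ_{i=3}^{6} C(6,i) p^i (1−p)^{6−i} with p = 0.88
C(6,3)·0.88^3·0.12^3 = 0.023552
C(6,4)·0.88^4·0.12^2 = 0.129534
C(6,5)·0.88^5·0.12^1 = 0.379967
C(6,6)·0.88^6·0.12^0 = 0.464404
Sum = 0.9975

0.9975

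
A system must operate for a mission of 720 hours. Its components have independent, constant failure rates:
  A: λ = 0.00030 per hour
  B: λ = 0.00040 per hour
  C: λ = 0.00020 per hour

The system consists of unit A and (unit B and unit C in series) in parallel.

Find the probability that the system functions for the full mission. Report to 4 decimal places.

0.9319

R(A) = exp(−0.00030 × 720) = 0.805735
R(B) = exp(−0.00040 × 720) = 0.749762
R(C) = exp(−0.00020 × 720) = 0.865888
Series (B and C): 0.749762 × 0.865888 = 0.649210
Parallel (A and [0.649210]): 1 − (1 − 0.805735)(1 − 0.649210) = 0.9319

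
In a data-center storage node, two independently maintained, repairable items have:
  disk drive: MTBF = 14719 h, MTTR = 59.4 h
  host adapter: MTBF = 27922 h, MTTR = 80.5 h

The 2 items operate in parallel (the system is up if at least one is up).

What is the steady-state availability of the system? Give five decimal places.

A(disk drive) = MTBF/(MTBF+MTTR) = 14719/(14719+59.4) = 0.995981
A(host adapter) = MTBF/(MTBF+MTTR) = 27922/(27922+80.5) = 0.997125
Parallel availability: 1 − (1 − 0.995981)(1 − 0.997125) = 0.99999

0.99999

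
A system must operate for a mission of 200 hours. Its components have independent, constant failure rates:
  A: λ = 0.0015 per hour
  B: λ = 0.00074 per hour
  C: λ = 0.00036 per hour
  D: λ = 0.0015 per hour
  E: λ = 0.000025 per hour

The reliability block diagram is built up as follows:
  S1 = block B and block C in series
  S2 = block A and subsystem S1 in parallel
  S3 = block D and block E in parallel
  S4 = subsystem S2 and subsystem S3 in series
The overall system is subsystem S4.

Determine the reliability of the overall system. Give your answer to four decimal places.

0.9476

R(A) = exp(−0.0015 × 200) = 0.740818
R(B) = exp(−0.00074 × 200) = 0.862431
R(C) = exp(−0.00036 × 200) = 0.930531
R(D) = exp(−0.0015 × 200) = 0.740818
R(E) = exp(−0.000025 × 200) = 0.995012
Series (B and C): 0.862431 × 0.930531 = 0.802519
Parallel (A and [0.802519]): 1 − (1 − 0.740818)(1 − 0.802519) = 0.948816
Parallel (D and E): 1 − (1 − 0.740818)(1 − 0.995012) = 0.998707
Series ([0.948816] and [0.998707]): 0.948816 × 0.998707 = 0.9476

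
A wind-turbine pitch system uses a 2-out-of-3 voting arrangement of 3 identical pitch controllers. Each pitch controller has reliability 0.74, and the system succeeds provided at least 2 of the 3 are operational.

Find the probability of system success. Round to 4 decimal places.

0.8324

R = Σ_{i=2}^{3} C(3,i) p^i (1−p)^{3−i} with p = 0.74
C(3,2)·0.74^2·0.26^1 = 0.427128
C(3,3)·0.74^3·0.26^0 = 0.405224
Sum = 0.8324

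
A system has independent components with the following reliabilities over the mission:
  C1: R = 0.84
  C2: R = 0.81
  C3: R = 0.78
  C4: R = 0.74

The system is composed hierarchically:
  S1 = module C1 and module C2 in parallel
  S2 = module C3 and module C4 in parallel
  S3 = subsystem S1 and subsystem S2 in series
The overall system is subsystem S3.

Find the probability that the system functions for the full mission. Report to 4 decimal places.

0.9141

Parallel (C1 and C2): 1 − (1 − 0.840000)(1 − 0.810000) = 0.969600
Parallel (C3 and C4): 1 − (1 − 0.780000)(1 − 0.740000) = 0.942800
Series ([0.969600] and [0.942800]): 0.969600 × 0.942800 = 0.9141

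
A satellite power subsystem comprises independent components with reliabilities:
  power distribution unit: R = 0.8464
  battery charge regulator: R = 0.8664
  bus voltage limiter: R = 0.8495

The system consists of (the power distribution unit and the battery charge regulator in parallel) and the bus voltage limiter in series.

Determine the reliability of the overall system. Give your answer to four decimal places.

0.8321

Parallel (power distribution unit and battery charge regulator): 1 − (1 − 0.846400)(1 − 0.866400) = 0.979479
Series ([0.979479] and bus voltage limiter): 0.979479 × 0.849500 = 0.8321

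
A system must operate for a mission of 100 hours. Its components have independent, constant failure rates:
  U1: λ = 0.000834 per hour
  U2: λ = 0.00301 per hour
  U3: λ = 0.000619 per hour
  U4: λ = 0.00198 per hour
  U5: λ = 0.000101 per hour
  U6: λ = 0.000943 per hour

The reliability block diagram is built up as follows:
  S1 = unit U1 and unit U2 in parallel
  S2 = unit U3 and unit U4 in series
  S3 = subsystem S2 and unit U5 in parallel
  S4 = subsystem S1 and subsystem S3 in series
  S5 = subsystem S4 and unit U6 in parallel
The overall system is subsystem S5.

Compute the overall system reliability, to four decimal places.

0.9979

R(U1) = exp(−0.000834 × 100) = 0.919983
R(U2) = exp(−0.00301 × 100) = 0.740078
R(U3) = exp(−0.000619 × 100) = 0.939977
R(U4) = exp(−0.00198 × 100) = 0.820370
R(U5) = exp(−0.000101 × 100) = 0.989951
R(U6) = exp(−0.000943 × 100) = 0.910010
Parallel (U1 and U2): 1 − (1 − 0.919983)(1 − 0.740078) = 0.979202
Series (U3 and U4): 0.939977 × 0.820370 = 0.771129
Parallel ([0.771129] and U5): 1 − (1 − 0.771129)(1 − 0.989951) = 0.997700
Series ([0.979202] and [0.997700]): 0.979202 × 0.997700 = 0.976950
Parallel ([0.976950] and U6): 1 − (1 − 0.976950)(1 − 0.910010) = 0.9979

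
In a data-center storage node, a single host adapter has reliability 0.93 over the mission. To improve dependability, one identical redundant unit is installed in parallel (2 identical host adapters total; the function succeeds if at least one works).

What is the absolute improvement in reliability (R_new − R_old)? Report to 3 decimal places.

0.065

R_before = 0.93
R_after = 1 − (1 − 0.93)^2 = 0.995
ΔR = 0.995 − 0.93 = 0.065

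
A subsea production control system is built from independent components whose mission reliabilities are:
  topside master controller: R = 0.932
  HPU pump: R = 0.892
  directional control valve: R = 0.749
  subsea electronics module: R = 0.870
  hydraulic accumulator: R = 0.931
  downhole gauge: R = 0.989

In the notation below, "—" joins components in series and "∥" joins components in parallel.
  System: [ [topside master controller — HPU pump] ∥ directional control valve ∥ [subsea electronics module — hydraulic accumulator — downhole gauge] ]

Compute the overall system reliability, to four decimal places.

0.9916

Series (topside master controller and HPU pump): 0.932000 × 0.892000 = 0.831344
Series (subsea electronics module, hydraulic accumulator, and downhole gauge): 0.870000 × 0.931000 × 0.989000 = 0.801060
Parallel ([0.831344], directional control valve, and [0.801060]): 1 − (1 − 0.831344)(1 − 0.749000)(1 − 0.801060) = 0.9916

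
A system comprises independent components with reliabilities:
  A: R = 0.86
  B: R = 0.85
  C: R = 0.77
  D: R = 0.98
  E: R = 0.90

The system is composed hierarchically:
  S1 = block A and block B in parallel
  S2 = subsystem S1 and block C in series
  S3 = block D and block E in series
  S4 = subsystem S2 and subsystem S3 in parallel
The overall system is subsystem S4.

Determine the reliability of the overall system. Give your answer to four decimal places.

Parallel (A and B): 1 − (1 − 0.860000)(1 − 0.850000) = 0.979000
Series ([0.979000] and C): 0.979000 × 0.770000 = 0.753830
Series (D and E): 0.980000 × 0.900000 = 0.882000
Parallel ([0.753830] and [0.882000]): 1 − (1 − 0.753830)(1 − 0.882000) = 0.9710

0.9710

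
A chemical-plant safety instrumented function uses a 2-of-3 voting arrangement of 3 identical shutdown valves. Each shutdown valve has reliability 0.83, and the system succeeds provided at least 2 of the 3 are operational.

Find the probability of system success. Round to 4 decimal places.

0.9231

R = Σ_{i=2}^{3} C(3,i) p^i (1−p)^{3−i} with p = 0.83
C(3,2)·0.83^2·0.17^1 = 0.351339
C(3,3)·0.83^3·0.17^0 = 0.571787
Sum = 0.9231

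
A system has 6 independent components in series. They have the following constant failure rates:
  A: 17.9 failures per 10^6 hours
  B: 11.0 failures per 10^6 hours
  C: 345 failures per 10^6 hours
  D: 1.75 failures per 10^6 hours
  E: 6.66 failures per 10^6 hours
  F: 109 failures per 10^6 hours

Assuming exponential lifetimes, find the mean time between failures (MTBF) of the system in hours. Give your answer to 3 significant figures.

2040

Series of exponential components: λ_sys = Σ λ_i
λ_sys = 0.0000179 + 0.0000110 + 0.000345 + 0.00000175 + 0.00000666 + 0.000109 = 4.9131e-04 /h
MTBF = 1 / λ_sys = 2040 h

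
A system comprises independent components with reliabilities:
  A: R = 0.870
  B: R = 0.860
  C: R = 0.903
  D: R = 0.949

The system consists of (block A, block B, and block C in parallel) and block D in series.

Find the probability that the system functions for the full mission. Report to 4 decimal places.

Parallel (A, B, and C): 1 − (1 − 0.870000)(1 − 0.860000)(1 − 0.903000) = 0.998235
Series ([0.998235] and D): 0.998235 × 0.949000 = 0.9473

0.9473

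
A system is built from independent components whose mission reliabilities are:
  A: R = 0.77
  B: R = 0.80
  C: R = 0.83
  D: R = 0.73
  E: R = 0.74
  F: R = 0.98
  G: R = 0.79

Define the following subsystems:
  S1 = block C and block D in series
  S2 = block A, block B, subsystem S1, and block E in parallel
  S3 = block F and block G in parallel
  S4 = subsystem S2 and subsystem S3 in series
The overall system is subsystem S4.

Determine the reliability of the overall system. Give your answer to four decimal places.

Series (C and D): 0.830000 × 0.730000 = 0.605900
Parallel (A, B, [0.605900], and E): 1 − (1 − 0.770000)(1 − 0.800000)(1 − 0.605900)(1 − 0.740000) = 0.995287
Parallel (F and G): 1 − (1 − 0.980000)(1 − 0.790000) = 0.995800
Series ([0.995287] and [0.995800]): 0.995287 × 0.995800 = 0.9911

0.9911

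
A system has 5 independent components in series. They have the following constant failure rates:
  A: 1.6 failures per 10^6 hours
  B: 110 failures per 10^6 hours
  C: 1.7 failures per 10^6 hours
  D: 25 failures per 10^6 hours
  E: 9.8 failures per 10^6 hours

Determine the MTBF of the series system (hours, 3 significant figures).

Series of exponential components: λ_sys = Σ λ_i
λ_sys = 0.0000016 + 0.00011 + 0.0000017 + 0.000025 + 0.0000098 = 1.4810e-04 /h
MTBF = 1 / λ_sys = 6750 h

6750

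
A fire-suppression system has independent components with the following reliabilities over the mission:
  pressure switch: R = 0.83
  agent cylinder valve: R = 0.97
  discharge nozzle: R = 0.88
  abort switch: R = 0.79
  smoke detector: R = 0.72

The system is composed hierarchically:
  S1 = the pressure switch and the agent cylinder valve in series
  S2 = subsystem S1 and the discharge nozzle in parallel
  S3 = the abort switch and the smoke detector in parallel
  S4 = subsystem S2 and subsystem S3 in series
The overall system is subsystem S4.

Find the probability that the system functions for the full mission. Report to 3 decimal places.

0.919

Series (pressure switch and agent cylinder valve): 0.83000 × 0.97000 = 0.80510
Parallel ([0.80510] and discharge nozzle): 1 − (1 − 0.80510)(1 − 0.88000) = 0.97661
Parallel (abort switch and smoke detector): 1 − (1 − 0.79000)(1 − 0.72000) = 0.94120
Series ([0.97661] and [0.94120]): 0.97661 × 0.94120 = 0.919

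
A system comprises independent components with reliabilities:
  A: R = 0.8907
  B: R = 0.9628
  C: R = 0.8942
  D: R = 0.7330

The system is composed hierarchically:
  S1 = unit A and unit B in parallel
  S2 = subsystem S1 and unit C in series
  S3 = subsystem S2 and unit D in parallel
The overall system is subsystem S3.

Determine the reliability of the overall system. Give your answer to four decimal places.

0.9708

Parallel (A and B): 1 − (1 − 0.890700)(1 − 0.962800) = 0.995934
Series ([0.995934] and C): 0.995934 × 0.894200 = 0.890564
Parallel ([0.890564] and D): 1 − (1 − 0.890564)(1 − 0.733000) = 0.9708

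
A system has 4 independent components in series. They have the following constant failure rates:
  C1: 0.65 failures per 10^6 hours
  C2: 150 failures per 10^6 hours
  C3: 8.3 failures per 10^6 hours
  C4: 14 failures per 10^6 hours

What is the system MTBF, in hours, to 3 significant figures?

Series of exponential components: λ_sys = Σ λ_i
λ_sys = 0.00000065 + 0.00015 + 0.0000083 + 0.000014 = 1.7295e-04 /h
MTBF = 1 / λ_sys = 5780 h

5780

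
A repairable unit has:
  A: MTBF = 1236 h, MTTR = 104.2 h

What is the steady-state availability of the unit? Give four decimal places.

0.9223

A(A) = MTBF/(MTBF+MTTR) = 1236/(1236+104.2) = 0.9223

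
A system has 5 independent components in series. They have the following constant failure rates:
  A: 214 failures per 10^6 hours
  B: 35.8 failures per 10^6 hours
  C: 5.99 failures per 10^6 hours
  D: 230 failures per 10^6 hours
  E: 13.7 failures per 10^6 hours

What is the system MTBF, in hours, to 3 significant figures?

2000

Series of exponential components: λ_sys = Σ λ_i
λ_sys = 0.000214 + 0.0000358 + 0.00000599 + 0.000230 + 0.0000137 = 4.9949e-04 /h
MTBF = 1 / λ_sys = 2000 h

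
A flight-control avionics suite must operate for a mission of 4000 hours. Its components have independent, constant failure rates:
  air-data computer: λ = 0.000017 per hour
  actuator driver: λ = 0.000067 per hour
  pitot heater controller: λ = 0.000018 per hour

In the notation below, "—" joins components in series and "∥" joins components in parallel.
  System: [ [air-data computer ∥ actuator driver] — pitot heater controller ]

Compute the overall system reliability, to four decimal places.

R(air-data computer) = exp(−0.000017 × 4000) = 0.934260
R(actuator driver) = exp(−0.000067 × 4000) = 0.764908
R(pitot heater controller) = exp(−0.000018 × 4000) = 0.930531
Parallel (air-data computer and actuator driver): 1 − (1 − 0.934260)(1 − 0.764908) = 0.984545
Series ([0.984545] and pitot heater controller): 0.984545 × 0.930531 = 0.9161

0.9161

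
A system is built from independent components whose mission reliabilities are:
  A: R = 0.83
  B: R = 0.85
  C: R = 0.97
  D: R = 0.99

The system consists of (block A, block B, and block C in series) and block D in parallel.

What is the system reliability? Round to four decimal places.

Series (A, B, and C): 0.830000 × 0.850000 × 0.970000 = 0.684335
Parallel ([0.684335] and D): 1 − (1 − 0.684335)(1 − 0.990000) = 0.9968

0.9968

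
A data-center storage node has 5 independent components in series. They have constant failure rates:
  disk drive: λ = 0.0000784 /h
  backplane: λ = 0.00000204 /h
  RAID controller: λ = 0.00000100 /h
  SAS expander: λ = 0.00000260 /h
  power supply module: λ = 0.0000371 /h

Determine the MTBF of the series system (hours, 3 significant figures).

8250

Series of exponential components: λ_sys = Σ λ_i
λ_sys = 0.0000784 + 0.00000204 + 0.00000100 + 0.00000260 + 0.0000371 = 1.2114e-04 /h
MTBF = 1 / λ_sys = 8250 h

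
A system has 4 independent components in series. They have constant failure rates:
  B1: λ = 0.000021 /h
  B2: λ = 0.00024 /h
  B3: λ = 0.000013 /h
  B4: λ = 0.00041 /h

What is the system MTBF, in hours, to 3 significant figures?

Series of exponential components: λ_sys = Σ λ_i
λ_sys = 0.000021 + 0.00024 + 0.000013 + 0.00041 = 6.8400e-04 /h
MTBF = 1 / λ_sys = 1460 h

1460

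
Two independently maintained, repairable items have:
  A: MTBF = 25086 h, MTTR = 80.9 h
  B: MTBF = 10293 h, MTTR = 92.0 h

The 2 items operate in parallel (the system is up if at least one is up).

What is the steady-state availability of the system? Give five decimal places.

A(A) = MTBF/(MTBF+MTTR) = 25086/(25086+80.9) = 0.996785
A(B) = MTBF/(MTBF+MTTR) = 10293/(10293+92.0) = 0.991141
Parallel availability: 1 − (1 − 0.996785)(1 − 0.991141) = 0.99997

0.99997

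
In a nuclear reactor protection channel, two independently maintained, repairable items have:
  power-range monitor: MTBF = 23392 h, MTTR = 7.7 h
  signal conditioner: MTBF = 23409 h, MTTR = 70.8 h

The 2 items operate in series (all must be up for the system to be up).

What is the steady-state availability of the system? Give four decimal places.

A(power-range monitor) = MTBF/(MTBF+MTTR) = 23392/(23392+7.7) = 0.999671
A(signal conditioner) = MTBF/(MTBF+MTTR) = 23409/(23409+70.8) = 0.996985
Series availability: 0.999671 × 0.996985 = 0.9967

0.9967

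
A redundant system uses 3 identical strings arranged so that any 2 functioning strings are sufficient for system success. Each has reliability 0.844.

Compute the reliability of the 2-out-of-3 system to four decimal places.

R = Σ_{i=2}^{3} C(3,i) p^i (1−p)^{3−i} with p = 0.844
C(3,2)·0.844^2·0.156^1 = 0.333373
C(3,3)·0.844^3·0.156^0 = 0.601212
Sum = 0.9346

0.9346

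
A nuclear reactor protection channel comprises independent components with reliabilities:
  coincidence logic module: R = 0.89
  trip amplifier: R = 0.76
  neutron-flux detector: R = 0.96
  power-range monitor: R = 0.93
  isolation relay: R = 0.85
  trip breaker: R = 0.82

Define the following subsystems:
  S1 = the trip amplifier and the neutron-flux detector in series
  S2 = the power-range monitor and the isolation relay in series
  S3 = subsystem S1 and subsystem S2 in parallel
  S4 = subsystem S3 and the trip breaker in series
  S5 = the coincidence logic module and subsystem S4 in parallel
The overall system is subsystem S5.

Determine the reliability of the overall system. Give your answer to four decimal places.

0.9751

Series (trip amplifier and neutron-flux detector): 0.760000 × 0.960000 = 0.729600
Series (power-range monitor and isolation relay): 0.930000 × 0.850000 = 0.790500
Parallel ([0.729600] and [0.790500]): 1 − (1 − 0.729600)(1 − 0.790500) = 0.943351
Series ([0.943351] and trip breaker): 0.943351 × 0.820000 = 0.773548
Parallel (coincidence logic module and [0.773548]): 1 − (1 − 0.890000)(1 − 0.773548) = 0.9751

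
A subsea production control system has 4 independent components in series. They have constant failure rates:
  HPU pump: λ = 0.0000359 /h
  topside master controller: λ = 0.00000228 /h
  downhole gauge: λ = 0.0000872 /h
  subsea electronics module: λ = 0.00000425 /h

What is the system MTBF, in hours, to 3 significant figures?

Series of exponential components: λ_sys = Σ λ_i
λ_sys = 0.0000359 + 0.00000228 + 0.0000872 + 0.00000425 = 1.2963e-04 /h
MTBF = 1 / λ_sys = 7710 h

7710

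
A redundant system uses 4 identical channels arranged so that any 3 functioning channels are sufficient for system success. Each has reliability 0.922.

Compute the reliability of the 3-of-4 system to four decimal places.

R = Σ_{i=3}^{4} C(4,i) p^i (1−p)^{4−i} with p = 0.922
C(4,3)·0.922^3·0.078^1 = 0.244539
C(4,4)·0.922^4·0.078^0 = 0.722643
Sum = 0.9672

0.9672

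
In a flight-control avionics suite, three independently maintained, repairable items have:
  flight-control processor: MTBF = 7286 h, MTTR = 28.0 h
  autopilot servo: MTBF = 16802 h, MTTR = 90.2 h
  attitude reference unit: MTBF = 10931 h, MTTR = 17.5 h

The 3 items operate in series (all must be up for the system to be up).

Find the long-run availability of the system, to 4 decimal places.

0.9893

A(flight-control processor) = MTBF/(MTBF+MTTR) = 7286/(7286+28.0) = 0.996172
A(autopilot servo) = MTBF/(MTBF+MTTR) = 16802/(16802+90.2) = 0.994660
A(attitude reference unit) = MTBF/(MTBF+MTTR) = 10931/(10931+17.5) = 0.998402
Series availability: 0.996172 × 0.994660 × 0.998402 = 0.9893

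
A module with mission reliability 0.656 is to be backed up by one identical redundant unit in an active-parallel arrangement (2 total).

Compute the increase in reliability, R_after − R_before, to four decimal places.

0.2257

R_before = 0.656
R_after = 1 − (1 − 0.656)^2 = 0.8817
ΔR = 0.8817 − 0.656 = 0.2257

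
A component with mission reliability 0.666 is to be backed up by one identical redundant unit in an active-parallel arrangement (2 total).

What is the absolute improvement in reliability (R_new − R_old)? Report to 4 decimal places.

0.2224

R_before = 0.666
R_after = 1 − (1 − 0.666)^2 = 0.8884
ΔR = 0.8884 − 0.666 = 0.2224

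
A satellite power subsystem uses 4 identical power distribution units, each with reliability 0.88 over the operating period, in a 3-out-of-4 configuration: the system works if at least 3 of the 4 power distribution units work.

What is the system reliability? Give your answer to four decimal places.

R = Σ_{i=3}^{4} C(4,i) p^i (1−p)^{4−i} with p = 0.88
C(4,3)·0.88^3·0.12^1 = 0.327107
C(4,4)·0.88^4·0.12^0 = 0.599695
Sum = 0.9268

0.9268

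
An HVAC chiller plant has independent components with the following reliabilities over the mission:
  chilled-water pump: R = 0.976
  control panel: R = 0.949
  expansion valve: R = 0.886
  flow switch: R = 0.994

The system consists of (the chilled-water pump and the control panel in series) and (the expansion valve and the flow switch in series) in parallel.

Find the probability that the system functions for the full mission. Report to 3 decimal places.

Series (chilled-water pump and control panel): 0.97600 × 0.94900 = 0.92622
Series (expansion valve and flow switch): 0.88600 × 0.99400 = 0.88068
Parallel ([0.92622] and [0.88068]): 1 − (1 − 0.92622)(1 − 0.88068) = 0.991

0.991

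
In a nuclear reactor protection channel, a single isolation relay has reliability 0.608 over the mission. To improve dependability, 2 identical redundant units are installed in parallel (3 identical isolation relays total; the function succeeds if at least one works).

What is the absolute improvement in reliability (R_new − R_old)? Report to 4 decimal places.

R_before = 0.608
R_after = 1 − (1 − 0.608)^3 = 0.9398
ΔR = 0.9398 − 0.608 = 0.3318

0.3318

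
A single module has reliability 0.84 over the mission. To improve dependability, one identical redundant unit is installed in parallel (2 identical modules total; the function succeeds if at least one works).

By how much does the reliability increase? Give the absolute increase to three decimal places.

0.134

R_before = 0.84
R_after = 1 − (1 − 0.84)^2 = 0.974
ΔR = 0.974 − 0.84 = 0.134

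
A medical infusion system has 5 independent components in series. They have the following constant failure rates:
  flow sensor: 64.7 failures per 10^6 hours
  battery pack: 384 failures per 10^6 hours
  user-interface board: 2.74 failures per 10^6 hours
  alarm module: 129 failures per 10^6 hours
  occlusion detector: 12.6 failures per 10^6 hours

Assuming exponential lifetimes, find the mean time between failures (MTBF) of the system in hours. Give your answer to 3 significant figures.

1690

Series of exponential components: λ_sys = Σ λ_i
λ_sys = 0.0000647 + 0.000384 + 0.00000274 + 0.000129 + 0.0000126 = 5.9304e-04 /h
MTBF = 1 / λ_sys = 1690 h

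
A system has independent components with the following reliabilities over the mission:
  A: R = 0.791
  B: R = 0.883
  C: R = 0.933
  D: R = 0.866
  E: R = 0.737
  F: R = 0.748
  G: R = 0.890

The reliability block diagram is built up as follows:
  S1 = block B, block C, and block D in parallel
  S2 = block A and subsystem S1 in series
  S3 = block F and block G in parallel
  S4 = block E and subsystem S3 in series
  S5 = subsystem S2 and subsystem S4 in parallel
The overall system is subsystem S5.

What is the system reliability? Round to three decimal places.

0.941

Parallel (B, C, and D): 1 − (1 − 0.88300)(1 − 0.93300)(1 − 0.86600) = 0.99895
Series (A and [0.99895]): 0.79100 × 0.99895 = 0.79017
Parallel (F and G): 1 − (1 − 0.74800)(1 − 0.89000) = 0.97228
Series (E and [0.97228]): 0.73700 × 0.97228 = 0.71657
Parallel ([0.79017] and [0.71657]): 1 − (1 − 0.79017)(1 − 0.71657) = 0.941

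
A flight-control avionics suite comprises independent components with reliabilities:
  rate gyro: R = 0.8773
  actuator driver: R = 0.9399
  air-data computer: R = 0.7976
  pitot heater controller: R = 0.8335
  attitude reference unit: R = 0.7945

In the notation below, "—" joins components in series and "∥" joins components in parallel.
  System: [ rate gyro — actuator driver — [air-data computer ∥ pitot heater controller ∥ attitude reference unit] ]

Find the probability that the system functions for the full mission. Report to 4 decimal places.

Parallel (air-data computer, pitot heater controller, and attitude reference unit): 1 − (1 − 0.797600)(1 − 0.833500)(1 − 0.794500) = 0.993075
Series (rate gyro, actuator driver, and [0.993075]): 0.877300 × 0.939900 × 0.993075 = 0.8189

0.8189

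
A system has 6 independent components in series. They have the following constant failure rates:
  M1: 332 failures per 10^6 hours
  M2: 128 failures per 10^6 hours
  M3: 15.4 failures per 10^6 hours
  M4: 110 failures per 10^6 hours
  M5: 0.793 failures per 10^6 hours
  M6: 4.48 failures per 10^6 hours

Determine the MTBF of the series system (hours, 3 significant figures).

1690

Series of exponential components: λ_sys = Σ λ_i
λ_sys = 0.000332 + 0.000128 + 0.0000154 + 0.000110 + 0.000000793 + 0.00000448 = 5.9067e-04 /h
MTBF = 1 / λ_sys = 1690 h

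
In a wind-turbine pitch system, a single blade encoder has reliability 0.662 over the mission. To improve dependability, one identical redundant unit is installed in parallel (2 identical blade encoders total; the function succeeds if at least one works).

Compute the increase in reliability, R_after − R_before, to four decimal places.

0.2238

R_before = 0.662
R_after = 1 − (1 − 0.662)^2 = 0.8858
ΔR = 0.8858 − 0.662 = 0.2238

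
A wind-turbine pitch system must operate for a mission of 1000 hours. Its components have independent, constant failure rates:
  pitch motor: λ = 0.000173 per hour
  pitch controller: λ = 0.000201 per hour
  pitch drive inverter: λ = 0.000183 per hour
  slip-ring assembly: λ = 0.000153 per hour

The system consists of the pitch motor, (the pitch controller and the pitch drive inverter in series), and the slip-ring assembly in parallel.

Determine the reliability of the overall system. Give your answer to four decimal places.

0.9928

R(pitch motor) = exp(−0.000173 × 1000) = 0.841138
R(pitch controller) = exp(−0.000201 × 1000) = 0.817912
R(pitch drive inverter) = exp(−0.000183 × 1000) = 0.832768
R(slip-ring assembly) = exp(−0.000153 × 1000) = 0.858130
Series (pitch controller and pitch drive inverter): 0.817912 × 0.832768 = 0.681131
Parallel (pitch motor, [0.681131], and slip-ring assembly): 1 − (1 − 0.841138)(1 − 0.681131)(1 − 0.858130) = 0.9928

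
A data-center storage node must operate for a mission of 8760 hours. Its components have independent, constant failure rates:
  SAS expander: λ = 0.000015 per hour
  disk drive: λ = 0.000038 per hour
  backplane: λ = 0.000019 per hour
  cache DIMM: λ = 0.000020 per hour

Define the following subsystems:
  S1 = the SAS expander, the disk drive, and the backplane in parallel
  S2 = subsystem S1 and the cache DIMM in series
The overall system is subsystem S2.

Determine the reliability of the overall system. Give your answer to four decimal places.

R(SAS expander) = exp(−0.000015 × 8760) = 0.876867
R(disk drive) = exp(−0.000038 × 8760) = 0.716856
R(backplane) = exp(−0.000019 × 8760) = 0.846674
R(cache DIMM) = exp(−0.000020 × 8760) = 0.839289
Parallel (SAS expander, disk drive, and backplane): 1 − (1 − 0.876867)(1 − 0.716856)(1 − 0.846674) = 0.994654
Series ([0.994654] and cache DIMM): 0.994654 × 0.839289 = 0.8348

0.8348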